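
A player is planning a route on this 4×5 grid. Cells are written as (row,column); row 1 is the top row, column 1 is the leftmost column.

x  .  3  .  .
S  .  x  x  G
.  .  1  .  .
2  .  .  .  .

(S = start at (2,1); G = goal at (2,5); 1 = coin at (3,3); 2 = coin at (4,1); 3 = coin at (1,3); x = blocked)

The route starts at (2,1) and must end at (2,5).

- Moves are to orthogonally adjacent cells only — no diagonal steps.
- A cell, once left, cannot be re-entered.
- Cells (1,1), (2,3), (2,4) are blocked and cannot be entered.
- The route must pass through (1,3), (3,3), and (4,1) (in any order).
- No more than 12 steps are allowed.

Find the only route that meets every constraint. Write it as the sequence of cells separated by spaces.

(2,1) (3,1) (4,1) (4,2) (4,3) (3,3) (3,2) (2,2) (1,2) (1,3) (1,4) (1,5) (2,5)

Any route must reach (1,3), (3,3), and (4,1) and still end at (2,5) within 12 moves, so the order of the required stops is forced.
Route from (2,1): down 2 to (4,1), right 2 to (4,3), up 1 to (3,3), left 1 to (3,2), up 2 to (1,2), right 3 to (1,5), down 1 to (2,5) — 12 moves in all.
Check: all required cells visited; 12 ≤ 12 moves.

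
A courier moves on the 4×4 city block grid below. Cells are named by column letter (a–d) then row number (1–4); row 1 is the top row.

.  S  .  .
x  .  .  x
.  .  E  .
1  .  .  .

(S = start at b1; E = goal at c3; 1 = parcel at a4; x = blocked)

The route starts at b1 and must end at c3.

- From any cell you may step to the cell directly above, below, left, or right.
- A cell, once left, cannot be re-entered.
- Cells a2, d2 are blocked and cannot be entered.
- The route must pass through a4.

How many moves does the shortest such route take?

Any route passes through a4 somewhere between b1 and c3. Summing Manhattan distances along the two legs (b1 → a4 → c3) gives a lower bound of 4 + 3 = 7 moves.
A route of 7 moves achieves this: b1 → b2 → b3 → a3 → a4 → b4 → c4 → c3.
Since 7 matches the lower bound, it is optimal.

7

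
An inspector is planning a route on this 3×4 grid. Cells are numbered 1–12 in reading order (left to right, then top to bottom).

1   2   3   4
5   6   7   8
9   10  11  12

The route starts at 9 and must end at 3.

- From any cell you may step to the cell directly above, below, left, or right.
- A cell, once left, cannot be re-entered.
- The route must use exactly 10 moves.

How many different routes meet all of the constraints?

Need simple routes of exactly 10 moves from 9 to 3 (Manhattan distance 4, so 3 moves are spent on a detour and 3 undoing it).
Enumerating: 9 5 1 2 6 10 11 7 8 4 3 | 9 5 1 2 6 10 11 12 8 4 3 | 9 5 1 2 6 10 11 12 8 7 3 | 9 5 1 2 6 7 11 12 8 4 3 | 9 10 11 12 8 7 6 5 1 2 3.
That gives 5 routes.

5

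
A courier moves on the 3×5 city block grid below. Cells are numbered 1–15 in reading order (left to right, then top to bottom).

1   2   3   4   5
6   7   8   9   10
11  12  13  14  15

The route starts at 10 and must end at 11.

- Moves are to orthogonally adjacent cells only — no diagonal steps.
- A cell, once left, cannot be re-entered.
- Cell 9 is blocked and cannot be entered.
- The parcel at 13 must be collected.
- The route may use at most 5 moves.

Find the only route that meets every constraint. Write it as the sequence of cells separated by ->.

The 5-move cap with required stops at 13 leaves no slack for detours.
Route from 10: down to 15, 4× left (reaching 11) — 5 moves in all.
Check: all required cells visited; 5 ≤ 5 moves.

10 -> 15 -> 14 -> 13 -> 12 -> 11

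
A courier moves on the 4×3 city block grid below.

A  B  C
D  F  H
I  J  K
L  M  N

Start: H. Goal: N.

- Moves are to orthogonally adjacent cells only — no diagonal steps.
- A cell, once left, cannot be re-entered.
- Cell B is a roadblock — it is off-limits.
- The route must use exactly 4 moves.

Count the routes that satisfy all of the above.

3

Need simple routes of exactly 4 moves from H to N (Manhattan distance 2, so 1 moves are spent on a detour and 1 undoing it).
Enumerating: H K J M N | H F J M N | H F J K N.
That gives 3 routes.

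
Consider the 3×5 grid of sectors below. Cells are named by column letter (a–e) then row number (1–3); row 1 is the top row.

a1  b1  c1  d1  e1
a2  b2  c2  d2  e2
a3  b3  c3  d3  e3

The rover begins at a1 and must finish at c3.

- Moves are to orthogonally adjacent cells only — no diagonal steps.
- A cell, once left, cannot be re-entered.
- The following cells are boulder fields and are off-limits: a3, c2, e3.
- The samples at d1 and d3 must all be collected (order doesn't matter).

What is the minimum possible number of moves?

6

Any route passes through d1 and d3 in some order between a1 and c3. Summing Manhattan distances along each leg and taking the cheapest ordering (a1 → d1 → d3 → c3) gives a lower bound of 3 + 2 + 1 = 6 moves.
A route of 6 moves achieves this: a1 → b1 → c1 → d1 → d2 → d3 → c3.
Since 6 matches the lower bound, it is optimal.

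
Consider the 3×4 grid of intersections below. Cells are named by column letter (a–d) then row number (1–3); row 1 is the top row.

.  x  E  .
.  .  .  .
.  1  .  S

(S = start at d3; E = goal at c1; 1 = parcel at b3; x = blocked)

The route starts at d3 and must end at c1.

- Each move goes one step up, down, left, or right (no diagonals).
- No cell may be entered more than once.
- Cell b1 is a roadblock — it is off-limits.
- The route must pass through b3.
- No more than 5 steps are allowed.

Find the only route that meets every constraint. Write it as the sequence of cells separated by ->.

d3 -> c3 -> b3 -> b2 -> c2 -> c1

The budget equals the shortest possible length, so every move has to be on a shortest route through the required cells.
Route from d3: 2× left (reaching b3), up to b2, right to c2, up to c1 — 5 moves in all.
Check: all required cells visited; 5 ≤ 5 moves.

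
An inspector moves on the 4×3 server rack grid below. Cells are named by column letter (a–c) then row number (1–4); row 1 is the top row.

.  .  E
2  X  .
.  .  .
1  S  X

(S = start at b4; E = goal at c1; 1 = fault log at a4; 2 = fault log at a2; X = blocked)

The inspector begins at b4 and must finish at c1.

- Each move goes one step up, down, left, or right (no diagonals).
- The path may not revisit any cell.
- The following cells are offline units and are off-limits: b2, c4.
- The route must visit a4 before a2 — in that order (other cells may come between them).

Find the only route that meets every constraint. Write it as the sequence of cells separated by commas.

b4, a4, a3, a2, a1, b1, c1

The waypoints must appear in the order a4, a2, with no cell reused.
Route from b4: left 1 to a4, up 3 to a1, right 2 to c1 — 6 moves in all.
Check: order respected (1 at step 1, 2 at step 3).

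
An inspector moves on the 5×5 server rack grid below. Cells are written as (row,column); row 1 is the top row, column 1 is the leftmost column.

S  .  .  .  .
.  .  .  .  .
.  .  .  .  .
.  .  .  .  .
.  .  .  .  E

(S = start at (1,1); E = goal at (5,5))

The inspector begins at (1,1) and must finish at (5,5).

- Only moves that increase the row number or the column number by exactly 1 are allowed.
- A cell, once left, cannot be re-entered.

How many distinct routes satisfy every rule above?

70

A right/down-only route from (1,1) to (5,5) makes exactly 4 down-moves and 4 right-moves in some order.
With no other constraints that would be C(8,4) = 70 routes.
That gives 70 routes.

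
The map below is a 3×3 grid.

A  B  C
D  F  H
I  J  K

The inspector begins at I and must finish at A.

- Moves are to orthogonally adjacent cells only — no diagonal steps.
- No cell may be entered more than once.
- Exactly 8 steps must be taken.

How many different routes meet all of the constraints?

Need simple routes of exactly 8 moves from I to A (Manhattan distance 2, so 3 moves are spent on a detour and 3 undoing it).
Enumerating: I D F J K H C B A | I J K H C B F D A.
That gives 2 routes.

2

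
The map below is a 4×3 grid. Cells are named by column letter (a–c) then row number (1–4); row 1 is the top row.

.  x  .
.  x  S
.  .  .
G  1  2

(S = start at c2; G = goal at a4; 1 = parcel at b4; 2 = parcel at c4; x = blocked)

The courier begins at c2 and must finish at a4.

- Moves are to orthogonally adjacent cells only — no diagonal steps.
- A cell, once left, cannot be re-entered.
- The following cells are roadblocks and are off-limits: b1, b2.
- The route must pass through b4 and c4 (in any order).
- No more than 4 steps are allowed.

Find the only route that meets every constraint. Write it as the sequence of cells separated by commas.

Any route must reach b4 and c4 and still end at a4 within 4 moves, so the order of the required stops is forced.
Route from c2: 2× down (reaching c4), 2× left (reaching a4) — 4 moves in all.
Check: all required cells visited; 4 ≤ 4 moves.

c2, c3, c4, b4, a4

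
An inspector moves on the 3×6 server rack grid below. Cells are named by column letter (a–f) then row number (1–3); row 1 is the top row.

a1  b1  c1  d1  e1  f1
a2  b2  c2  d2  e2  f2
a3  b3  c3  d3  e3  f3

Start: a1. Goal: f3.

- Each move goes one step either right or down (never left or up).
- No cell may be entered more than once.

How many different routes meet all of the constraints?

21

A right/down-only route from a1 to f3 makes exactly 2 down-moves and 5 right-moves in some order.
With no other constraints that would be C(7,2) = 21 routes.
That gives 21 routes.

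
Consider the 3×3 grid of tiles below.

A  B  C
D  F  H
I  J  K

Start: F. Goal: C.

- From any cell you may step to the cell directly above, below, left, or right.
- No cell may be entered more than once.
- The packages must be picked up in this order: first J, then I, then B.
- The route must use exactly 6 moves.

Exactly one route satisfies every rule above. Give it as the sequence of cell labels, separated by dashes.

The waypoints must appear in the order J, I, B, with no cell reused.
Route from F: down to J, left to I, 2× up (reaching A), 2× right (reaching C) — 6 moves in all.
Check: order respected (J at step 1, I at step 2, B at step 5); 6 moves as required.

F - J - I - D - A - B - C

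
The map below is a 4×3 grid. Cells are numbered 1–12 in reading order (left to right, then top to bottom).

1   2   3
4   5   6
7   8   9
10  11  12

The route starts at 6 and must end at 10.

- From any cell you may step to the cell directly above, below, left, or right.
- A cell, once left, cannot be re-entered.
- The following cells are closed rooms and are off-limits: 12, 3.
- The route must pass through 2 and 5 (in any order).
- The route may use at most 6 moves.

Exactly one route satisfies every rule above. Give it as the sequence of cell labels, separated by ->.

6 -> 5 -> 2 -> 1 -> 4 -> 7 -> 10

Any route must reach 2 and 5 and still end at 10 within 6 moves, so the order of the required stops is forced.
Route from 6: left 1 to 5, up 1 to 2, left 1 to 1, down 3 to 10 — 6 moves in all.
Check: all required cells visited; 6 ≤ 6 moves.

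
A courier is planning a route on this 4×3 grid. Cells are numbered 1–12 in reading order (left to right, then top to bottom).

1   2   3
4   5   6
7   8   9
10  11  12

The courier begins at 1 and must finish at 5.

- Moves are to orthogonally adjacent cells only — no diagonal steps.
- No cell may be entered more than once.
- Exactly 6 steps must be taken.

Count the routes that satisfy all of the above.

Need simple routes of exactly 6 moves from 1 to 5 (Manhattan distance 2, so 2 moves are spent on a detour and 2 undoing it).
Enumerating: 1 4 7 10 11 8 5 | 1 4 7 8 9 6 5 | 1 2 3 6 9 8 5.
That gives 3 routes.

3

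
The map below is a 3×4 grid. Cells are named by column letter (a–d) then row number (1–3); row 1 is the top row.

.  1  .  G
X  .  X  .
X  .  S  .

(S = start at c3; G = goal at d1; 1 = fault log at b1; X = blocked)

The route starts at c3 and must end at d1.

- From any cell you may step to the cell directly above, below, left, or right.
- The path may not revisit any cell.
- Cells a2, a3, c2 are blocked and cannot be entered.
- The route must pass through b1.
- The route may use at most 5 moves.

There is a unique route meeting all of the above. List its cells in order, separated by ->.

c3 -> b3 -> b2 -> b1 -> c1 -> d1

Any route must reach b1 and still end at d1 within 5 moves, so the order of the required stops is forced.
Route from c3: left to b3, 2× up (reaching b1), 2× right (reaching d1) — 5 moves in all.
Check: all required cells visited; 5 ≤ 5 moves.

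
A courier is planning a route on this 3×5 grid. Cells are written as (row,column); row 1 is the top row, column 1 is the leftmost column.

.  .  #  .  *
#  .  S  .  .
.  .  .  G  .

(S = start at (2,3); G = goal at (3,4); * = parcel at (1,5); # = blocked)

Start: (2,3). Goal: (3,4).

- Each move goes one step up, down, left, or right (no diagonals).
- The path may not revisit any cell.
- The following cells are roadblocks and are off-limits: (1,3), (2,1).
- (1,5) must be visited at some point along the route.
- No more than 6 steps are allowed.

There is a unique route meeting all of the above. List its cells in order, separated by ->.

The 6-move cap with required stops at (1,5) leaves no slack for detours.
Route from (2,3): right 1 to (2,4), up 1 to (1,4), right 1 to (1,5), down 2 to (3,5), left 1 to (3,4) — 6 moves in all.
Check: all required cells visited; 6 ≤ 6 moves.

(2,3) -> (2,4) -> (1,4) -> (1,5) -> (2,5) -> (3,5) -> (3,4)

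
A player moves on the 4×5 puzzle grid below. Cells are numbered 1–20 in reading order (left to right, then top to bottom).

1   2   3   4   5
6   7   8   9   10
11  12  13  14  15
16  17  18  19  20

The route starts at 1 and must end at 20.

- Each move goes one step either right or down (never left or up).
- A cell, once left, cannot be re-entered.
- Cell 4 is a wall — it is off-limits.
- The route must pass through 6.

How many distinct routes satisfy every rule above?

15

A right/down-only route from 1 to 20 makes exactly 3 down-moves and 4 right-moves in some order.
With no other constraints that would be C(7,3) = 35 routes.
Split at 6 and multiply the segment counts (each segment already excludes blocked cells): 1→6: 1; 6→20: 15; product = 15.
That gives 15 routes.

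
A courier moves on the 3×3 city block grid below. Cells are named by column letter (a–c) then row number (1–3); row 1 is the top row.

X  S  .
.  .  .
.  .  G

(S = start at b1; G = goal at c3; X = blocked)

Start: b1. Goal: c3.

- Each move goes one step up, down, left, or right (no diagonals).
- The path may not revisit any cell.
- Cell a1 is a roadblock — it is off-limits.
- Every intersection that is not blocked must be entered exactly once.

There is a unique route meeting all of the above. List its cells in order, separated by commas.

Need to visit all 8 open cells exactly once, starting at b1 and ending at c3.
Cell a2 has only two open neighbours (a3 and b2), so the path must pass straight through it: one of those is the cell it's entered from and the other is where it exits.
Route from b1: right to c1, down to c2, 2× left (reaching a2), down to a3, 2× right (reaching c3) — 7 moves in all.
Check: all 8 open cells covered.

b1, c1, c2, b2, a2, a3, b3, c3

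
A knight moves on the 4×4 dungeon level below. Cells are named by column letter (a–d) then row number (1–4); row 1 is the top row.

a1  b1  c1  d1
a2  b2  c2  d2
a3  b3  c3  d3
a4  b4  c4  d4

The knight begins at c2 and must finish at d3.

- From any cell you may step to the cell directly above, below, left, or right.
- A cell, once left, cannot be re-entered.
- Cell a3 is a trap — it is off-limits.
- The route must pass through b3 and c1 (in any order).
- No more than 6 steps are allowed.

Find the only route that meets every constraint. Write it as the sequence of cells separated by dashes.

c2 - c1 - b1 - b2 - b3 - c3 - d3

The budget equals the shortest possible length, so every move has to be on a shortest route through the required cells.
Route from c2: up to c1, left to b1, 2× down (reaching b3), 2× right (reaching d3) — 6 moves in all.
Check: all required cells visited; 6 ≤ 6 moves.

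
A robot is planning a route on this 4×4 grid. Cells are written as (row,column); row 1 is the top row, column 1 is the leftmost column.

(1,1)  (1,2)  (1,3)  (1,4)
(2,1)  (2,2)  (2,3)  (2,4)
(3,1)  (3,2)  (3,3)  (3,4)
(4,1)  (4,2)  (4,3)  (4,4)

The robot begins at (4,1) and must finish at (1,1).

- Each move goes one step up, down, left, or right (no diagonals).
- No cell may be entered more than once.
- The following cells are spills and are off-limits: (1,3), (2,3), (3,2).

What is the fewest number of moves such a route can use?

The Manhattan distance from (4,1) to (1,1) is |4−1| + |1−1| = 3, so at least 3 moves are needed.
A route of 3 moves achieves this: (4,1) → (3,1) → (2,1) → (1,1).
Since 3 matches the lower bound, it is optimal.

3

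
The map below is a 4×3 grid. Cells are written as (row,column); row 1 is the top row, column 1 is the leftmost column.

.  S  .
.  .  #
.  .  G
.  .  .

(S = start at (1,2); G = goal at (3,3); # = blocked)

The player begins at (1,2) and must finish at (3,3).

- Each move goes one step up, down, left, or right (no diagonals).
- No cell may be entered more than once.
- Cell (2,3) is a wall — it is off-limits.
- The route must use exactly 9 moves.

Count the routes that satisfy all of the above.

1

Need simple routes of exactly 9 moves from (1,2) to (3,3) (Manhattan distance 3, so 3 moves are spent on a detour and 3 undoing it).
Enumerating: (1,2) (1,1) (2,1) (2,2) (3,2) (3,1) (4,1) (4,2) (4,3) (3,3).
That gives 1 route.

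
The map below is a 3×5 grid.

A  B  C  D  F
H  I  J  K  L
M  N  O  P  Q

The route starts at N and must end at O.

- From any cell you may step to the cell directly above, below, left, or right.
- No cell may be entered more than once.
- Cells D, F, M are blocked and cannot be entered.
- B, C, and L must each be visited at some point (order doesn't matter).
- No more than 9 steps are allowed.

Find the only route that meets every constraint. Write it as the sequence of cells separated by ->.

The 9-move cap with required stops at B, C, L leaves no slack for detours.
Route from N: up 2 to B, right 1 to C, down 1 to J, right 2 to L, down 1 to Q, left 2 to O — 9 moves in all.
Check: all required cells visited; 9 ≤ 9 moves.

N -> I -> B -> C -> J -> K -> L -> Q -> P -> O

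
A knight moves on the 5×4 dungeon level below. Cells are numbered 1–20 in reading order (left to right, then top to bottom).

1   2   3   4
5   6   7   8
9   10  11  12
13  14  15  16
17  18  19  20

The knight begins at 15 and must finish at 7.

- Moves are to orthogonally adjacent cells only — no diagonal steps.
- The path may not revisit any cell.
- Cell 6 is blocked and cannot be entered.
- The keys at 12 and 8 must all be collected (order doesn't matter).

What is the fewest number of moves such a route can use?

4

Any route passes through 12 and 8 in some order between 15 and 7. Summing Manhattan distances along each leg and taking the cheapest ordering (15 → 12 → 8 → 7) gives a lower bound of 2 + 1 + 1 = 4 moves.
A route of 4 moves achieves this: 15 → 11 → 12 → 8 → 7.
Since 4 matches the lower bound, it is optimal.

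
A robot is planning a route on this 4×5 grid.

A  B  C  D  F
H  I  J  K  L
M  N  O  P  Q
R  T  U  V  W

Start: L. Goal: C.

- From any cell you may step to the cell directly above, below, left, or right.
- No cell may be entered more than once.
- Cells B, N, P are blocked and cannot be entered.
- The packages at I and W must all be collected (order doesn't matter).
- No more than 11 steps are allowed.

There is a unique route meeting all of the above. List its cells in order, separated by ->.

L -> Q -> W -> V -> U -> T -> R -> M -> H -> I -> J -> C

The budget equals the shortest possible length, so every move has to be on a shortest route through the required cells.
Route from L: down 2 to W, left 4 to R, up 2 to H, right 2 to J, up 1 to C — 11 moves in all.
Check: all required cells visited; 11 ≤ 11 moves.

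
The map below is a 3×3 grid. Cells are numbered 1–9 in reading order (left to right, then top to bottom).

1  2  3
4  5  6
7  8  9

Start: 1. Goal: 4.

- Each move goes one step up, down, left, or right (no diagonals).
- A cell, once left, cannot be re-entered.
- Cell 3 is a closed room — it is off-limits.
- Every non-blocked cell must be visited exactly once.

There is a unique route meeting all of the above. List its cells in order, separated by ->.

1 -> 2 -> 5 -> 6 -> 9 -> 8 -> 7 -> 4

Need to visit all 8 open cells exactly once, starting at 1 and ending at 4.
Cell 6 has only two open neighbours (9 and 5), so the path must pass straight through it: one of those is the cell it's entered from and the other is where it exits.
Route from 1: right to 2, down to 5, right to 6, down to 9, 2× left (reaching 7), up to 4 — 7 moves in all.
Check: all 8 open cells covered.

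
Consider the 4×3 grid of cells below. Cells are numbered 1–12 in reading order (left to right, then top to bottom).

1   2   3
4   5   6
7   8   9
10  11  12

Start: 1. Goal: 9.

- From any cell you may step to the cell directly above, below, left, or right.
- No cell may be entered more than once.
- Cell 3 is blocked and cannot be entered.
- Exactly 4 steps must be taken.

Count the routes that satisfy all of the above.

5

Need simple routes of exactly 4 moves from 1 to 9 (Manhattan distance 4, so 0 moves are spent on a detour and 0 undoing it).
Enumerating: 1 4 7 8 9 | 1 4 5 8 9 | 1 4 5 6 9 | 1 2 5 8 9 | 1 2 5 6 9.
That gives 5 routes.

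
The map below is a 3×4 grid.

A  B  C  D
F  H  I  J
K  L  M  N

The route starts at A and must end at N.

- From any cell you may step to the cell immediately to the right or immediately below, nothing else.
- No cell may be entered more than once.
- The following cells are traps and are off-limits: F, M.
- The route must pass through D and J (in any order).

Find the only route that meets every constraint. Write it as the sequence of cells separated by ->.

A -> B -> C -> D -> J -> N

Moves only go right or down, so the column and row indices never decrease.
Route from A: 3× right (reaching D), 2× down (reaching N) — 5 moves in all.
Check: all required cells visited.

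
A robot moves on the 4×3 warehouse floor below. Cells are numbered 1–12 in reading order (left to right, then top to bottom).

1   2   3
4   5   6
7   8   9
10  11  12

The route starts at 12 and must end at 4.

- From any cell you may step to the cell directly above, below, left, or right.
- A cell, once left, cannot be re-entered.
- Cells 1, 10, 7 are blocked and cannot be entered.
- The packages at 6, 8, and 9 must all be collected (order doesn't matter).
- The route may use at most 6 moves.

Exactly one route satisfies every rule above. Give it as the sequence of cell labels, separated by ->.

12 -> 11 -> 8 -> 9 -> 6 -> 5 -> 4

The 6-move cap with required stops at 6, 8, 9 leaves no slack for detours.
Route from 12: left 1 to 11, up 1 to 8, right 1 to 9, up 1 to 6, left 2 to 4 — 6 moves in all.
Check: all required cells visited; 6 ≤ 6 moves.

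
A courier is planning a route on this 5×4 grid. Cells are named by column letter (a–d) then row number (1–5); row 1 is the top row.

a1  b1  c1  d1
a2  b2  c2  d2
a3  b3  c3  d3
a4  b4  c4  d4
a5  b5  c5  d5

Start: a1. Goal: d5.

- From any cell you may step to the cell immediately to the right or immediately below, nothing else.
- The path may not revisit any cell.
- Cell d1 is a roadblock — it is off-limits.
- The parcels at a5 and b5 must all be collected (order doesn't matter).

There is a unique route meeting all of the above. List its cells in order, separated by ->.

Moves only go right or down, so the column and row indices never decrease.
Route from a1: down 4 to a5, right 3 to d5 — 7 moves in all.
Check: all required cells visited.

a1 -> a2 -> a3 -> a4 -> a5 -> b5 -> c5 -> d5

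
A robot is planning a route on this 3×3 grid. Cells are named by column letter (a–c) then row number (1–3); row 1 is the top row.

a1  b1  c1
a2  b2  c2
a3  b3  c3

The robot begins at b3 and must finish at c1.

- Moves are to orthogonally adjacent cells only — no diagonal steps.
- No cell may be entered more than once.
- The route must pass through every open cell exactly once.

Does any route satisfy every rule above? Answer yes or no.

Colour the cells like a checkerboard: each orthogonal step flips colour, so a Hamiltonian route alternates colours. Here there are 5 cells of one colour and 4 of the other, with start on the opposite colour to the goal — the counts and endpoints can't be arranged into an alternating sequence of length 9, so no Hamiltonian route exists.

no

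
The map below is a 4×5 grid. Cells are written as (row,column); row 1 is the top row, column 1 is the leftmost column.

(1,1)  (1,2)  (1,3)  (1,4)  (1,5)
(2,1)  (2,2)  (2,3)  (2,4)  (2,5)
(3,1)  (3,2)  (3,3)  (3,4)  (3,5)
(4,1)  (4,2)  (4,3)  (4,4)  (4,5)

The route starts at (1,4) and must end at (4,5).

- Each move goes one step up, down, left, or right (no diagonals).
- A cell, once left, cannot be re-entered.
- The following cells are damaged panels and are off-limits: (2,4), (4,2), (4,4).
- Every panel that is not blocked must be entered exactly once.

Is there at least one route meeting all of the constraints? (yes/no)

no

Cell (4,1) has only one open neighbour but is neither the start nor the goal, so a Hamiltonian route would have to both enter and leave it through the same neighbour — impossible without revisiting.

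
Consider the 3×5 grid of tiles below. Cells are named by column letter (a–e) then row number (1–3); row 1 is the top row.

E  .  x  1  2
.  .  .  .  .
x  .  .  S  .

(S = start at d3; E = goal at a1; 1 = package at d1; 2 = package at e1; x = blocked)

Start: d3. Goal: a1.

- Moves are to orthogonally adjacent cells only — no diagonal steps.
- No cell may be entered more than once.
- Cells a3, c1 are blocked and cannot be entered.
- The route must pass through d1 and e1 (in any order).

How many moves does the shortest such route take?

9

Any route passes through d1 and e1 in some order between d3 and a1. Summing Manhattan distances along each leg and taking the cheapest ordering (d3 → d1 → e1 → a1) gives a lower bound of 2 + 1 + 4 = 7 moves.
That bound ignores the blocked cells. Measuring each leg by the fewest moves that actually steer around them (d3→d1: 2; d1→e1: 1; e1→a1: 6) raises the lower bound to 9.
A route of 9 moves exists: d3 → e3 → e2 → e1 → d1 → d2 → c2 → b2 → b1 → a1.
Since 9 matches that lower bound, it is optimal.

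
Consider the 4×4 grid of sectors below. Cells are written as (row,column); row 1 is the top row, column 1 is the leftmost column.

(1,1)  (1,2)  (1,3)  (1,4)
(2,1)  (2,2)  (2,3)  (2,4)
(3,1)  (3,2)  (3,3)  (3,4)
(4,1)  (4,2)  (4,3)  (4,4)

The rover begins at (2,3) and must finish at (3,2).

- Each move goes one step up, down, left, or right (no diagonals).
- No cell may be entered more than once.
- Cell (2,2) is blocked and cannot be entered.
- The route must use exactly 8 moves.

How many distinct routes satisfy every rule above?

Need simple routes of exactly 8 moves from (2,3) to (3,2) (Manhattan distance 2, so 3 moves are spent on a detour and 3 undoing it).
Enumerating: (2,3) (1,3) (1,2) (1,1) (2,1) (3,1) (4,1) (4,2) (3,2) | (2,3) (1,3) (1,4) (2,4) (3,4) (4,4) (4,3) (3,3) (3,2) | (2,3) (1,3) (1,4) (2,4) (3,4) (4,4) (4,3) (4,2) (3,2) | (2,3) (1,3) (1,4) (2,4) (3,4) (3,3) (4,3) (4,2) (3,2) | (2,3) (3,3) (3,4) (4,4) (4,3) (4,2) (4,1) (3,1) (3,2) | (2,3) (2,4) (1,4) (1,3) (1,2) (1,1) (2,1) (3,1) (3,2) | (2,3) (2,4) (3,4) (4,4) (4,3) (4,2) (4,1) (3,1) (3,2) | (2,3) (2,4) (3,4) (3,3) (4,3) (4,2) (4,1) (3,1) (3,2).
That gives 8 routes.

8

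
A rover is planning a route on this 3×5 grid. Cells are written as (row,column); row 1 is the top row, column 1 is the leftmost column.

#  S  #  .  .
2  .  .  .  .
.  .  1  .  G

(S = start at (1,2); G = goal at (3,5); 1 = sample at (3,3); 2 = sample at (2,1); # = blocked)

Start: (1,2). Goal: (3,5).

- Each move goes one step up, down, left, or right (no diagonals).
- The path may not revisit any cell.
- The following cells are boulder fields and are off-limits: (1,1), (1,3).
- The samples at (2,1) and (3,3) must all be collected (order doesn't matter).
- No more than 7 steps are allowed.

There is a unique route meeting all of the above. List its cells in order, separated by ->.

The 7-move cap with required stops at (2,1), (3,3) leaves no slack for detours.
Route from (1,2): down 1 to (2,2), left 1 to (2,1), down 1 to (3,1), right 4 to (3,5) — 7 moves in all.
Check: all required cells visited; 7 ≤ 7 moves.

(1,2) -> (2,2) -> (2,1) -> (3,1) -> (3,2) -> (3,3) -> (3,4) -> (3,5)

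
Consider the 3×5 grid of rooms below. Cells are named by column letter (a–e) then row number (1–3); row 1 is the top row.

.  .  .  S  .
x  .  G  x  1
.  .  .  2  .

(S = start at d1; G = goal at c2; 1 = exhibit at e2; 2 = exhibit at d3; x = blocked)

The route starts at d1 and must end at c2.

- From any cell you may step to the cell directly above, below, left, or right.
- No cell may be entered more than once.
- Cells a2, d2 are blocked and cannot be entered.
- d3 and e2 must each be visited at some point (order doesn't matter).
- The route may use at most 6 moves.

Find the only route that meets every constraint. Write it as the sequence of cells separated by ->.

The budget equals the shortest possible length, so every move has to be on a shortest route through the required cells.
Route from d1: right 1 to e1, down 2 to e3, left 2 to c3, up 1 to c2 — 6 moves in all.
Check: all required cells visited; 6 ≤ 6 moves.

d1 -> e1 -> e2 -> e3 -> d3 -> c3 -> c2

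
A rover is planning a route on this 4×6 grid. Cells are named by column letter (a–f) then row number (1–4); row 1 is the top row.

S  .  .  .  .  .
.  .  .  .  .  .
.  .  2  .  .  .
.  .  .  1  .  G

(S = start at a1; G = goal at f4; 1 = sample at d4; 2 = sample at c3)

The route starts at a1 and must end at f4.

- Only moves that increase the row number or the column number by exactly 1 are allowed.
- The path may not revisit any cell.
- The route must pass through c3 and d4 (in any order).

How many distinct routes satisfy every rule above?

12

A right/down-only route from a1 to f4 makes exactly 3 down-moves and 5 right-moves in some order.
With no other constraints that would be C(8,3) = 56 routes.
A monotone route can only reach the required cells in the order c3, d4, so split there and multiply the segment counts: a1→c3: 6; c3→d4: 2; d4→f4: 1; product = 12.
That gives 12 routes.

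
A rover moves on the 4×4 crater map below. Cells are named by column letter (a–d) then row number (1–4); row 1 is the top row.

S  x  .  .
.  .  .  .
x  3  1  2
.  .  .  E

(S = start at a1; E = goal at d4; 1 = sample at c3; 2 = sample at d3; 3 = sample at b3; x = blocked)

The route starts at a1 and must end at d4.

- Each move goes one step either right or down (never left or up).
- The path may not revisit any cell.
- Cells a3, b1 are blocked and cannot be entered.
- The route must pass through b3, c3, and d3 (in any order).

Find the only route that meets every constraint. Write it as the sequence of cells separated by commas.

Moves only go right or down, so the column and row indices never decrease.
Route from a1: down 1 to a2, right 1 to b2, down 1 to b3, right 2 to d3, down 1 to d4 — 6 moves in all.
Check: all required cells visited.

a1, a2, b2, b3, c3, d3, d4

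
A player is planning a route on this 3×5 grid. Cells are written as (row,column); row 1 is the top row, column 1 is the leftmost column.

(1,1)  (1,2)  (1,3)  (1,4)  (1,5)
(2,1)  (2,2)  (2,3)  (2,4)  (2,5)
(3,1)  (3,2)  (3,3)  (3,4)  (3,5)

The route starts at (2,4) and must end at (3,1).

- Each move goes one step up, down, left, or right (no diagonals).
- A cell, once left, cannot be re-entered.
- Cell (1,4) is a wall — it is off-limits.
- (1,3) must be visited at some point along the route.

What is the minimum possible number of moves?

Any route passes through (1,3) somewhere between (2,4) and (3,1). Summing Manhattan distances along the two legs ((2,4) → (1,3) → (3,1)) gives a lower bound of 2 + 4 = 6 moves.
A route of 6 moves achieves this: (2,4) → (2,3) → (1,3) → (1,2) → (2,2) → (3,2) → (3,1).
Since 6 matches the lower bound, it is optimal.

6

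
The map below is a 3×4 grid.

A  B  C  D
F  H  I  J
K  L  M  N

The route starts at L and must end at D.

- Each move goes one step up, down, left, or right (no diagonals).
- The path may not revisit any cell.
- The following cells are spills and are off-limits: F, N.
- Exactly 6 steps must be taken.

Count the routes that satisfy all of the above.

2

Need simple routes of exactly 6 moves from L to D (Manhattan distance 4, so 1 moves are spent on a detour and 1 undoing it).
Enumerating: L H B C I J D | L M I H B C D.
That gives 2 routes.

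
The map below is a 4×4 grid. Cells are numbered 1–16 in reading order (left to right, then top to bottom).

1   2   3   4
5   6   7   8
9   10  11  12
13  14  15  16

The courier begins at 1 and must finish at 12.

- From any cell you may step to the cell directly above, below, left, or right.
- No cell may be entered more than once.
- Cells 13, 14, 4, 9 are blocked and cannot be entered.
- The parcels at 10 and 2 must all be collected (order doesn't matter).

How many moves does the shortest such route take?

5

Any route passes through 10 and 2 in some order between 1 and 12. Summing Manhattan distances along each leg and taking the cheapest ordering (1 → 2 → 10 → 12) gives a lower bound of 1 + 2 + 2 = 5 moves.
A route of 5 moves achieves this: 1 → 2 → 6 → 10 → 11 → 12.
Since 5 matches the lower bound, it is optimal.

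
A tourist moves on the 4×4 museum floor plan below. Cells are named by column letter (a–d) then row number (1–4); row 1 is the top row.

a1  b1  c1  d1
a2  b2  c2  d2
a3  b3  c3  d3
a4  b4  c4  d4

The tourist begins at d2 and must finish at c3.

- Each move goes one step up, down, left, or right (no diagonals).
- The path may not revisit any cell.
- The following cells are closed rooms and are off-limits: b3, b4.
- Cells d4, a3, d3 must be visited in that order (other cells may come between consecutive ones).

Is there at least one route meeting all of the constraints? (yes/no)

no

Even ignoring the required order, no revisit-free route from d2 to c3 manages to pass through all of d4, a3, and d3: branching out from d2, every path either misses one of them or, having collected them, can no longer reach c3 without re-entering a cell.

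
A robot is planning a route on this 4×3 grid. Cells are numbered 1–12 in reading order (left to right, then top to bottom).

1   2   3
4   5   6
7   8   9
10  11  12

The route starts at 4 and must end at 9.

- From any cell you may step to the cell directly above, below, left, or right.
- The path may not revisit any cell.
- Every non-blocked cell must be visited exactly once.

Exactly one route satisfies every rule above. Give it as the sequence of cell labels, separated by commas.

4, 1, 2, 3, 6, 5, 8, 7, 10, 11, 12, 9

Need to visit all 12 open cells exactly once, starting at 4 and ending at 9.
Cell 10 has only two open neighbours (7 and 11), so the path must pass straight through it: one of those is the cell it's entered from and the other is where it exits.
Route from 4: up to 1, 2× right (reaching 3), down to 6, left to 5, down to 8, left to 7, down to 10, 2× right (reaching 12), up to 9 — 11 moves in all.
Check: all 12 open cells covered.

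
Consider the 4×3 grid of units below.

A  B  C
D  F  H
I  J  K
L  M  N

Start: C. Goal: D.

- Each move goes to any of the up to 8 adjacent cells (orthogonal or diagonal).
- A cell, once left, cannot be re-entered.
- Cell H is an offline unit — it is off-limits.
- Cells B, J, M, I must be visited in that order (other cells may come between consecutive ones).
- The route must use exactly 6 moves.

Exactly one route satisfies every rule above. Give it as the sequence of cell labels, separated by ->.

C -> B -> F -> J -> M -> I -> D

The waypoints must appear in the order B, J, M, I, with no cell reused.
Route from C: left 1 to B, down 3 to M, up-left 1 to I, up 1 to D — 6 moves in all.
Check: order respected (B at step 1, J at step 3, M at step 4, I at step 5); 6 moves as required.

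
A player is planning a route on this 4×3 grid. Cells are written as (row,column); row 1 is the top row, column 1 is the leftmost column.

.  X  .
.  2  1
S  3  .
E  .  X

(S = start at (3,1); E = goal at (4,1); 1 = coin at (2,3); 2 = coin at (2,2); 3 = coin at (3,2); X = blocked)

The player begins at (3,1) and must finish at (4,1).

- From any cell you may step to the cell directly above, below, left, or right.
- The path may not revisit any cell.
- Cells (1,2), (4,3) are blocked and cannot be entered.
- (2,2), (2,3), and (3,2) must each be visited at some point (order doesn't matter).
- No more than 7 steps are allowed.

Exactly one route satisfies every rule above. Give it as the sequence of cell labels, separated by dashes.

The 7-move cap with required stops at (2,2), (2,3), (3,2) leaves no slack for detours.
Route from (3,1): up to (2,1), 2× right (reaching (2,3)), down to (3,3), left to (3,2), down to (4,2), left to (4,1) — 7 moves in all.
Check: all required cells visited; 7 ≤ 7 moves.

(3,1) - (2,1) - (2,2) - (2,3) - (3,3) - (3,2) - (4,2) - (4,1)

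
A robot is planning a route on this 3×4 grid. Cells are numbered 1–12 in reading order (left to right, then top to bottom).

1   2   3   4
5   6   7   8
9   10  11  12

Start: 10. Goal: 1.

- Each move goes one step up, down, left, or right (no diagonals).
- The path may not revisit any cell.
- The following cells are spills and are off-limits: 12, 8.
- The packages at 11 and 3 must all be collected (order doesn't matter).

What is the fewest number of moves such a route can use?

Any route passes through 11 and 3 in some order between 10 and 1. Summing Manhattan distances along each leg and taking the cheapest ordering (10 → 11 → 3 → 1) gives a lower bound of 1 + 2 + 2 = 5 moves.
A route of 5 moves achieves this: 10 → 11 → 7 → 3 → 2 → 1.
Since 5 matches the lower bound, it is optimal.

5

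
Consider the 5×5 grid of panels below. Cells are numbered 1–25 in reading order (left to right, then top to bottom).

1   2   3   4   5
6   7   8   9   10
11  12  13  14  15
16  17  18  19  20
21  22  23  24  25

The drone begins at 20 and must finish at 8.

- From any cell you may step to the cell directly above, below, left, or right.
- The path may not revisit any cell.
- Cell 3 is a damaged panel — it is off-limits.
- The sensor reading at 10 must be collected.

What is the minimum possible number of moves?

Any route passes through 10 somewhere between 20 and 8. Summing Manhattan distances along the two legs (20 → 10 → 8) gives a lower bound of 2 + 2 = 4 moves.
A route of 4 moves achieves this: 20 → 15 → 10 → 9 → 8.
Since 4 matches the lower bound, it is optimal.

4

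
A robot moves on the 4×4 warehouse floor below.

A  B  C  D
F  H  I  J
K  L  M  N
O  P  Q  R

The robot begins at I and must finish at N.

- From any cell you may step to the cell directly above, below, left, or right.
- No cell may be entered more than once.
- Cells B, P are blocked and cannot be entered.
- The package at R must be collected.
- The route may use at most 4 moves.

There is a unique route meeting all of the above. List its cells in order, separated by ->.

I -> M -> Q -> R -> N

Any route must reach R and still end at N within 4 moves, so the order of the required stops is forced.
Route from I: 2× down (reaching Q), right to R, up to N — 4 moves in all.
Check: all required cells visited; 4 ≤ 4 moves.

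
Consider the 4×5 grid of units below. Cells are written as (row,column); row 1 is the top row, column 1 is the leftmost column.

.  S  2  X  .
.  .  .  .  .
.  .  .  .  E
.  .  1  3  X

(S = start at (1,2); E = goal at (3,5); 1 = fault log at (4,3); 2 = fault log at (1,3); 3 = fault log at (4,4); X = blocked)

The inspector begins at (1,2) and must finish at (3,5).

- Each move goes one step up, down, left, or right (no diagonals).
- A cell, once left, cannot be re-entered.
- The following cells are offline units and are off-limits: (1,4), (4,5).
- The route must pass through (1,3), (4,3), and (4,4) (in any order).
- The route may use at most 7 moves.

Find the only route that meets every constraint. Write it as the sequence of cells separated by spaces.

(1,2) (1,3) (2,3) (3,3) (4,3) (4,4) (3,4) (3,5)

The 7-move cap with required stops at (1,3), (4,3), (4,4) leaves no slack for detours.
Route from (1,2): right 1 to (1,3), down 3 to (4,3), right 1 to (4,4), up 1 to (3,4), right 1 to (3,5) — 7 moves in all.
Check: all required cells visited; 7 ≤ 7 moves.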